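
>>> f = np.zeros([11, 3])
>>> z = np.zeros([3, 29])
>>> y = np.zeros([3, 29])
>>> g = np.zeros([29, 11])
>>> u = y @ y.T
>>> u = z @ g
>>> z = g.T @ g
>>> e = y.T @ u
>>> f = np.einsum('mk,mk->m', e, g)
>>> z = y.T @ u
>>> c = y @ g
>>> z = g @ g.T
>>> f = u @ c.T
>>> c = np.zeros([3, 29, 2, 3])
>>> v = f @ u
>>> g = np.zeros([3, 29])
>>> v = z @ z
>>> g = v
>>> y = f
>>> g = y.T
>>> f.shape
(3, 3)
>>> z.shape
(29, 29)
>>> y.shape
(3, 3)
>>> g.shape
(3, 3)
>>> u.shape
(3, 11)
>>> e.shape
(29, 11)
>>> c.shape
(3, 29, 2, 3)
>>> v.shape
(29, 29)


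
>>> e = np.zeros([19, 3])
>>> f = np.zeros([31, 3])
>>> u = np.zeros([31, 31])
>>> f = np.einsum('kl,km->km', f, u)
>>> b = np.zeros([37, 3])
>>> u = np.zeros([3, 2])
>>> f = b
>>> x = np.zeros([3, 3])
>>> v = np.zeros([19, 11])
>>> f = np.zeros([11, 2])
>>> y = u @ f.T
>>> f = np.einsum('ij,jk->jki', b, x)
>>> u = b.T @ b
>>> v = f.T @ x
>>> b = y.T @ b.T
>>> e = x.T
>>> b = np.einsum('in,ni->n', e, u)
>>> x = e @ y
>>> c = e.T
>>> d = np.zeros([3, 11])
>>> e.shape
(3, 3)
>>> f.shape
(3, 3, 37)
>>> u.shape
(3, 3)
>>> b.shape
(3,)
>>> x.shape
(3, 11)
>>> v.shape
(37, 3, 3)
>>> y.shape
(3, 11)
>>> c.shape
(3, 3)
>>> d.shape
(3, 11)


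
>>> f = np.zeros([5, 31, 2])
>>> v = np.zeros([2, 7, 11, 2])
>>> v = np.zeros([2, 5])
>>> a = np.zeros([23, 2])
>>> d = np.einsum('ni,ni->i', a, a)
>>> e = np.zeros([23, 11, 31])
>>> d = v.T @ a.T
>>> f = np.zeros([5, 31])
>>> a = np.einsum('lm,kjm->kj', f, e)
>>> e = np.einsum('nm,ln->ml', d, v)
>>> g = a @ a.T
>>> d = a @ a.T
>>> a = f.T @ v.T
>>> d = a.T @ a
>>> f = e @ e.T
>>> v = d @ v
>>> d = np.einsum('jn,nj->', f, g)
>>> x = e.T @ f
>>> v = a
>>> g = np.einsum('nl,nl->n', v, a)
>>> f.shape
(23, 23)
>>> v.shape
(31, 2)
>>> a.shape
(31, 2)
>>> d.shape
()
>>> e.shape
(23, 2)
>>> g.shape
(31,)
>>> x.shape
(2, 23)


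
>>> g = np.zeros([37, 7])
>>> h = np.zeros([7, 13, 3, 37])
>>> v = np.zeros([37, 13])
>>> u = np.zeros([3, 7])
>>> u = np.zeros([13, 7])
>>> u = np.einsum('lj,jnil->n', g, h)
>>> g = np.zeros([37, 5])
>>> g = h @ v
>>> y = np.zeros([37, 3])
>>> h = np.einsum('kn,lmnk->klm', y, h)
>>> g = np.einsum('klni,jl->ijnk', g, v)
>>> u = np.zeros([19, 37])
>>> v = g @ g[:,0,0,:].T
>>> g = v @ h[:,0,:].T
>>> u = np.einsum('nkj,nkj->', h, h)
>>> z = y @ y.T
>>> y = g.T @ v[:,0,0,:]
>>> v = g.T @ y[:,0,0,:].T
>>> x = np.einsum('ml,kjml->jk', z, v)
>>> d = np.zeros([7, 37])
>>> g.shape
(13, 37, 3, 37)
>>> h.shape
(37, 7, 13)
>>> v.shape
(37, 3, 37, 37)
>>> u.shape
()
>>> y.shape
(37, 3, 37, 13)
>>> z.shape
(37, 37)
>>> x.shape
(3, 37)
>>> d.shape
(7, 37)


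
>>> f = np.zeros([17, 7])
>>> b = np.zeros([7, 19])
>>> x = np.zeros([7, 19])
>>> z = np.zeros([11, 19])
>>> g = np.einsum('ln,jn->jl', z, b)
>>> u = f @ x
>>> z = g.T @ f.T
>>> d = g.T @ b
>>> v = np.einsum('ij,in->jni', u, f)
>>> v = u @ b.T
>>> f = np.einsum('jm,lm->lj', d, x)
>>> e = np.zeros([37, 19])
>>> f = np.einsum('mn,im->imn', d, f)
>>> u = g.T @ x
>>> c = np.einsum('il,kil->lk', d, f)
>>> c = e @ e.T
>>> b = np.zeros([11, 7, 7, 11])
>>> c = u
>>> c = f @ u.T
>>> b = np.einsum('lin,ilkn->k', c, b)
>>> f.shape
(7, 11, 19)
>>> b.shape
(7,)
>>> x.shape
(7, 19)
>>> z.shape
(11, 17)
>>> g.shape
(7, 11)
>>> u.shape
(11, 19)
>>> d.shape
(11, 19)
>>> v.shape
(17, 7)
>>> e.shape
(37, 19)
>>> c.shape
(7, 11, 11)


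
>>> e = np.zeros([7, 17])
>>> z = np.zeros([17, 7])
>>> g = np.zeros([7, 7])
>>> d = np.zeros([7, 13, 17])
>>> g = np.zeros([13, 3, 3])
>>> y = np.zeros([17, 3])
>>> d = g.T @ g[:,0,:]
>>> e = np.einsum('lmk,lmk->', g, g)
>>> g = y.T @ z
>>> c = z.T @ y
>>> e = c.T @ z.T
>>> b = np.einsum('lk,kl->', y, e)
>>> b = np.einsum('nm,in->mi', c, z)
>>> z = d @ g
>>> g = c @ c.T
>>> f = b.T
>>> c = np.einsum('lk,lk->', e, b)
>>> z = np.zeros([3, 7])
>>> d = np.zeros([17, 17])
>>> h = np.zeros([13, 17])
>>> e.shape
(3, 17)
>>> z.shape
(3, 7)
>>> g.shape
(7, 7)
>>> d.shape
(17, 17)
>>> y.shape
(17, 3)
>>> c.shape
()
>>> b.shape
(3, 17)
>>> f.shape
(17, 3)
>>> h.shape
(13, 17)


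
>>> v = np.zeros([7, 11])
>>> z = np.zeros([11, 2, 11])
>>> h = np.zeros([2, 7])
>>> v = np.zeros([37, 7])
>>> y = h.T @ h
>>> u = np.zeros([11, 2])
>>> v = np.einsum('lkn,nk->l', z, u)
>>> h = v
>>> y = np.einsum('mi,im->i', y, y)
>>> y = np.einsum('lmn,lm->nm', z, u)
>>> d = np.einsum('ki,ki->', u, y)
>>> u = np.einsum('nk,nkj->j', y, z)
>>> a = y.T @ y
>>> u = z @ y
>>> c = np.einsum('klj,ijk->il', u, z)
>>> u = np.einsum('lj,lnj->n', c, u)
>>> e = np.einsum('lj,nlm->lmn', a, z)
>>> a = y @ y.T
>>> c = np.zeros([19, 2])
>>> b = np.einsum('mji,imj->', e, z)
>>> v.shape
(11,)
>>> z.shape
(11, 2, 11)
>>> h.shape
(11,)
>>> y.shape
(11, 2)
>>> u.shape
(2,)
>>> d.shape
()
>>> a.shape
(11, 11)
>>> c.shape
(19, 2)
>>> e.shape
(2, 11, 11)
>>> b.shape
()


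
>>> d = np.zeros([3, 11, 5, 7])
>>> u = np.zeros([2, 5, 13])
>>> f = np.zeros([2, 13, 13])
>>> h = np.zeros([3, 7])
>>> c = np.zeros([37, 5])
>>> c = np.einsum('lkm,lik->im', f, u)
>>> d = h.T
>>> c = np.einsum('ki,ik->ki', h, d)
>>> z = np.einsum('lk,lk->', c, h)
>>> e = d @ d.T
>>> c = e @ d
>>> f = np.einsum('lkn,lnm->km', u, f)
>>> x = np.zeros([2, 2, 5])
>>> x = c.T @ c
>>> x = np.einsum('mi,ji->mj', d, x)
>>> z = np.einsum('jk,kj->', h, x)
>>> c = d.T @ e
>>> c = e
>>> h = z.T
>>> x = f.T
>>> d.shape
(7, 3)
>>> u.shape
(2, 5, 13)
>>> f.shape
(5, 13)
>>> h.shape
()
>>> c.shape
(7, 7)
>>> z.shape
()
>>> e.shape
(7, 7)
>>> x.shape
(13, 5)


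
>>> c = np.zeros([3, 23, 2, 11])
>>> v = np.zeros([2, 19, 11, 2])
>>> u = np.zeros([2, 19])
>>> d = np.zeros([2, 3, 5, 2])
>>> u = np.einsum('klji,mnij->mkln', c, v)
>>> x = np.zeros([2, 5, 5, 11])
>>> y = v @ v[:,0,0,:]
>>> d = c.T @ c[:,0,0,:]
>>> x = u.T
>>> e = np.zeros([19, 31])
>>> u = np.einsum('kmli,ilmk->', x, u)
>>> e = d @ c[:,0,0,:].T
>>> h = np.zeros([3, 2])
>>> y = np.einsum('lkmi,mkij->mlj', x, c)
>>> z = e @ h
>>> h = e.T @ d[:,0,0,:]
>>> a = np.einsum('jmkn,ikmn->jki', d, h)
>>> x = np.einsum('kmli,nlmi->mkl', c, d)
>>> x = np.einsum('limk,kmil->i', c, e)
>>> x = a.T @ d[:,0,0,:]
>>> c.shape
(3, 23, 2, 11)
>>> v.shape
(2, 19, 11, 2)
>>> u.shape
()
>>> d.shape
(11, 2, 23, 11)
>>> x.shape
(3, 23, 11)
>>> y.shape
(3, 19, 11)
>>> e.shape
(11, 2, 23, 3)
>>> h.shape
(3, 23, 2, 11)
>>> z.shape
(11, 2, 23, 2)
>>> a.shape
(11, 23, 3)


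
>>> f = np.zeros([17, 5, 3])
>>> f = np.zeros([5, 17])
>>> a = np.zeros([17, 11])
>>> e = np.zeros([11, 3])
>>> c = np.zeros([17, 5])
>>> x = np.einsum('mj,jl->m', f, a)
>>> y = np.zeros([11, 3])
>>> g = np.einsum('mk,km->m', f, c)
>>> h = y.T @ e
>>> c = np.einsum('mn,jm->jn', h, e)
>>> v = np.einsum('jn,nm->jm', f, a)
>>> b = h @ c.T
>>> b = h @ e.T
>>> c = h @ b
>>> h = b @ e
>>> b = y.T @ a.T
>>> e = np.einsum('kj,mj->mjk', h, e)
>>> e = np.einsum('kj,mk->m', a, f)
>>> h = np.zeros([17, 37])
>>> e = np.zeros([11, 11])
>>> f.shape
(5, 17)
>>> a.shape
(17, 11)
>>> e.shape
(11, 11)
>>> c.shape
(3, 11)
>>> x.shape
(5,)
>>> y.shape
(11, 3)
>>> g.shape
(5,)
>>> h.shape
(17, 37)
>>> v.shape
(5, 11)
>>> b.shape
(3, 17)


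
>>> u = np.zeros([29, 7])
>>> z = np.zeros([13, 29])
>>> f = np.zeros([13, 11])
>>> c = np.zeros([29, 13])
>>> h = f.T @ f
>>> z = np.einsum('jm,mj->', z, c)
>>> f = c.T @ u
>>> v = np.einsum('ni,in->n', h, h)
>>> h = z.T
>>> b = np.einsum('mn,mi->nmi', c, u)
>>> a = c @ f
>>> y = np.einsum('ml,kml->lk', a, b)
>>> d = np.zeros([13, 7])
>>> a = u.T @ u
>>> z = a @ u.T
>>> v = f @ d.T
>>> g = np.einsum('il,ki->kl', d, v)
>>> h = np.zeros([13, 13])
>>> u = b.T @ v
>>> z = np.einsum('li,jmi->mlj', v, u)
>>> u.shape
(7, 29, 13)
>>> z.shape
(29, 13, 7)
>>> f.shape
(13, 7)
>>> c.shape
(29, 13)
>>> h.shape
(13, 13)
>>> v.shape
(13, 13)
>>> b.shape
(13, 29, 7)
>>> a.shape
(7, 7)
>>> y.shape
(7, 13)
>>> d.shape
(13, 7)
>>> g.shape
(13, 7)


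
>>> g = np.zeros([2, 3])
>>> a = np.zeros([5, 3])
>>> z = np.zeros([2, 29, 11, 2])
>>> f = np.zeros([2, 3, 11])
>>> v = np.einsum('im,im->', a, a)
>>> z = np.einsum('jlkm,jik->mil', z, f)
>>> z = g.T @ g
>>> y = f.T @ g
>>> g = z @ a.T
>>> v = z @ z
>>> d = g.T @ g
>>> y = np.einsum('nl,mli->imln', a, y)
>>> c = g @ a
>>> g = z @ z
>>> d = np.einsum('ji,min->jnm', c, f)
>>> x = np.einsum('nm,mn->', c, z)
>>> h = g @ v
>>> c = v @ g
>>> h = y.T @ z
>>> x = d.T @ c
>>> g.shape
(3, 3)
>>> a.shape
(5, 3)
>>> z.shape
(3, 3)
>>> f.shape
(2, 3, 11)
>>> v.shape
(3, 3)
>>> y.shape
(3, 11, 3, 5)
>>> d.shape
(3, 11, 2)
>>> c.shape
(3, 3)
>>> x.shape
(2, 11, 3)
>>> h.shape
(5, 3, 11, 3)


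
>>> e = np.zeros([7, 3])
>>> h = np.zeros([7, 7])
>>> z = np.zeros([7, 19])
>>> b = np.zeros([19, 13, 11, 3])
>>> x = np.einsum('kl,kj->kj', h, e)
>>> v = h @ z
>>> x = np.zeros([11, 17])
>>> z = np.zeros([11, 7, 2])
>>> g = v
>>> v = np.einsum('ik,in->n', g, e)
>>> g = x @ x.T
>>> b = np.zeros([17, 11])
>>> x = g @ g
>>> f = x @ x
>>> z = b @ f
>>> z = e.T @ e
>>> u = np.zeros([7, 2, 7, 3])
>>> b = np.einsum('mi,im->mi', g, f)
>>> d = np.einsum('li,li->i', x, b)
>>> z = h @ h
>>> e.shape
(7, 3)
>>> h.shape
(7, 7)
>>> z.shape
(7, 7)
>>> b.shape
(11, 11)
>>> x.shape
(11, 11)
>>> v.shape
(3,)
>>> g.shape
(11, 11)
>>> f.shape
(11, 11)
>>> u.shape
(7, 2, 7, 3)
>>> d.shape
(11,)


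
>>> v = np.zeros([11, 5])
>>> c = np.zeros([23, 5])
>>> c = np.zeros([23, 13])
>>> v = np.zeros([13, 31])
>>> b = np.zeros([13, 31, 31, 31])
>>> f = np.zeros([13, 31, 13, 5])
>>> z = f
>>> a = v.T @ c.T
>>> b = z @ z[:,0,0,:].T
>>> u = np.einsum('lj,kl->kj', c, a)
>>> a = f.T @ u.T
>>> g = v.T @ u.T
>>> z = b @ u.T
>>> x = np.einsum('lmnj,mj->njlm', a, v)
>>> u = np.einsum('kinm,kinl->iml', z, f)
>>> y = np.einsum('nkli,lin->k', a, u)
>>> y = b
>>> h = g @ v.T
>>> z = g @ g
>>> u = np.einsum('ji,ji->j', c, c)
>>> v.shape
(13, 31)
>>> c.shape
(23, 13)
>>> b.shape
(13, 31, 13, 13)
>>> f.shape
(13, 31, 13, 5)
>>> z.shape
(31, 31)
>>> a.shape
(5, 13, 31, 31)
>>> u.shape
(23,)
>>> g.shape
(31, 31)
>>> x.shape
(31, 31, 5, 13)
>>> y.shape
(13, 31, 13, 13)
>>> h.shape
(31, 13)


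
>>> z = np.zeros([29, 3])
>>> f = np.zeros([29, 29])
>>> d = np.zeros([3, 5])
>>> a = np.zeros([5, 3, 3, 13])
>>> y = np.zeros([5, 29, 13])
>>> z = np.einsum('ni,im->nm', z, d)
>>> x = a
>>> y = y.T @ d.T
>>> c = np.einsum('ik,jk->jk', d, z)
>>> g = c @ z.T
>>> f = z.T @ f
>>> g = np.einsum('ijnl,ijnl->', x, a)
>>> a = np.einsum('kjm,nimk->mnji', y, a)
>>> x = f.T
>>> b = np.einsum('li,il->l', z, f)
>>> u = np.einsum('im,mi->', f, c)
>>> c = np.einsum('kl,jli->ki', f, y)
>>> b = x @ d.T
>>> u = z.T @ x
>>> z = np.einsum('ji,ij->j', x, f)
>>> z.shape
(29,)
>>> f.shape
(5, 29)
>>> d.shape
(3, 5)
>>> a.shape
(3, 5, 29, 3)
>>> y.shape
(13, 29, 3)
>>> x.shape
(29, 5)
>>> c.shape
(5, 3)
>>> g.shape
()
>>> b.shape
(29, 3)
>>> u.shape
(5, 5)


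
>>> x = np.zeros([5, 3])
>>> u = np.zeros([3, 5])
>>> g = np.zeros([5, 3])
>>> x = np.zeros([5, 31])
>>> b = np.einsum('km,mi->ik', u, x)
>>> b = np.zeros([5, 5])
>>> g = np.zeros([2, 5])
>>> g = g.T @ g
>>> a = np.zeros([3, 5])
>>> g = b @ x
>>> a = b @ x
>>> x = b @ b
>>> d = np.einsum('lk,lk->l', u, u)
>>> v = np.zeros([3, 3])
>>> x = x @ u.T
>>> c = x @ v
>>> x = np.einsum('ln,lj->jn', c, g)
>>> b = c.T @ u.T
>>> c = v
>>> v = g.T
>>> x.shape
(31, 3)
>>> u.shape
(3, 5)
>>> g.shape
(5, 31)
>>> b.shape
(3, 3)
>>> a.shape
(5, 31)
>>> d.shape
(3,)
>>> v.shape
(31, 5)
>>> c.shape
(3, 3)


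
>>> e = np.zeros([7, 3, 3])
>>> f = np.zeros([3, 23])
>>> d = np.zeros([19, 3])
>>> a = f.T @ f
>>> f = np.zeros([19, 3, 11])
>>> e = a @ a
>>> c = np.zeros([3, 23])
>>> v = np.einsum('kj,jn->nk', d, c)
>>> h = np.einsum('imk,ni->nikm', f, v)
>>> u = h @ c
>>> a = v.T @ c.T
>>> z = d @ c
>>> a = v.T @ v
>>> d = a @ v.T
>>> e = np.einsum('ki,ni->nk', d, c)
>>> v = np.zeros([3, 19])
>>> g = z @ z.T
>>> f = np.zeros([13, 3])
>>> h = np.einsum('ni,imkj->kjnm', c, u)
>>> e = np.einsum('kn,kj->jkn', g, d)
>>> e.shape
(23, 19, 19)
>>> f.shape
(13, 3)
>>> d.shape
(19, 23)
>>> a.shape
(19, 19)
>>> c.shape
(3, 23)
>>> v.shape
(3, 19)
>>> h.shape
(11, 23, 3, 19)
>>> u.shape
(23, 19, 11, 23)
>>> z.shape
(19, 23)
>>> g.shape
(19, 19)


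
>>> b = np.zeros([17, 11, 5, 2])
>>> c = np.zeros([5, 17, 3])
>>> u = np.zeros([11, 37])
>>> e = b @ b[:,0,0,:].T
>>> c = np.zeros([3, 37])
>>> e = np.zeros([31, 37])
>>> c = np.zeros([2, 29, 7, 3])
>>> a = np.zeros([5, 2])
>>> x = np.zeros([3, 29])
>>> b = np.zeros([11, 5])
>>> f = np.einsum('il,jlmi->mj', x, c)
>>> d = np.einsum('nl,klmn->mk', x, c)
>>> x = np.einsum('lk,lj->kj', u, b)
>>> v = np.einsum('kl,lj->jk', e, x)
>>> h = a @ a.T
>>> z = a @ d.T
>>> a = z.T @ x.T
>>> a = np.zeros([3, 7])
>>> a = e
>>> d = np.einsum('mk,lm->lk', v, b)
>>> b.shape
(11, 5)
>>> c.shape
(2, 29, 7, 3)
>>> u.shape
(11, 37)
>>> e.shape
(31, 37)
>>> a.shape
(31, 37)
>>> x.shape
(37, 5)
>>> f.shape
(7, 2)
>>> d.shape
(11, 31)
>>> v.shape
(5, 31)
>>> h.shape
(5, 5)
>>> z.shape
(5, 7)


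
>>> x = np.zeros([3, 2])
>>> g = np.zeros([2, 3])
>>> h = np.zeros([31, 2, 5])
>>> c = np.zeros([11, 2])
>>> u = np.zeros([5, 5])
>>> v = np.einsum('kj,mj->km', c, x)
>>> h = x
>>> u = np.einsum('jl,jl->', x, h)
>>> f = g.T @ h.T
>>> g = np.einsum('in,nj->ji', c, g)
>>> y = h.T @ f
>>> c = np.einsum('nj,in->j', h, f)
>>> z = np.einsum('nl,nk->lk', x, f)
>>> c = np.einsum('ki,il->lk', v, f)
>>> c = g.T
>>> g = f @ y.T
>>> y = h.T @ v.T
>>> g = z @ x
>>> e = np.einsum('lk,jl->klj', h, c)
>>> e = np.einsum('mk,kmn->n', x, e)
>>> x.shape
(3, 2)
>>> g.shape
(2, 2)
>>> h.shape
(3, 2)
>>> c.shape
(11, 3)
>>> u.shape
()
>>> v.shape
(11, 3)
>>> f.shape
(3, 3)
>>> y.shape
(2, 11)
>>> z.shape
(2, 3)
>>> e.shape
(11,)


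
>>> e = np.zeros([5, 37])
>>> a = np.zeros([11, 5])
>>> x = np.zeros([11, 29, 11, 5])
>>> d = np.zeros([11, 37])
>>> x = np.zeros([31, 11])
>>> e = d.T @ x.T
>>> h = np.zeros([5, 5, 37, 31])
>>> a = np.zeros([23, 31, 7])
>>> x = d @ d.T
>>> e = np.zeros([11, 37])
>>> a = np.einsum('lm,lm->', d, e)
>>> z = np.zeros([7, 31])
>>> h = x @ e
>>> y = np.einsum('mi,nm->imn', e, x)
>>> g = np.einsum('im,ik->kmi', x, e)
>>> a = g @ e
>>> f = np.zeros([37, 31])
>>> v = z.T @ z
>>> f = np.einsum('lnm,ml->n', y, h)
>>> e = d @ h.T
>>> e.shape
(11, 11)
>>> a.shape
(37, 11, 37)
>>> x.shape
(11, 11)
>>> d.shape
(11, 37)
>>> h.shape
(11, 37)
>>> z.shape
(7, 31)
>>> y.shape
(37, 11, 11)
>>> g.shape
(37, 11, 11)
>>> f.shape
(11,)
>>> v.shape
(31, 31)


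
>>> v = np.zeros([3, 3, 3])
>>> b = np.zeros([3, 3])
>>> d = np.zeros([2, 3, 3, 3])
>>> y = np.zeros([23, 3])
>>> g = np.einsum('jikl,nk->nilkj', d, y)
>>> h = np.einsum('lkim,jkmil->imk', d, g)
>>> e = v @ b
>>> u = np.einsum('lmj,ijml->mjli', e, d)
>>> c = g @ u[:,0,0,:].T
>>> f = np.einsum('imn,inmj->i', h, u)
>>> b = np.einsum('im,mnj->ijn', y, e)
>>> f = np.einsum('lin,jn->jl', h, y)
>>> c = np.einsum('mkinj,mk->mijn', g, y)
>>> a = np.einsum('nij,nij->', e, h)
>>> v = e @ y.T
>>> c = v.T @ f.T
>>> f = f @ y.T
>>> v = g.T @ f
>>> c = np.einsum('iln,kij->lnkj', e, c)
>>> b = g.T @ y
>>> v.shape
(2, 3, 3, 3, 23)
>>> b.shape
(2, 3, 3, 3, 3)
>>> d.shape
(2, 3, 3, 3)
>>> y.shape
(23, 3)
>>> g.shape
(23, 3, 3, 3, 2)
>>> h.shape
(3, 3, 3)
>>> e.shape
(3, 3, 3)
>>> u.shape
(3, 3, 3, 2)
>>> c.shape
(3, 3, 23, 23)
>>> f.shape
(23, 23)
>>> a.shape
()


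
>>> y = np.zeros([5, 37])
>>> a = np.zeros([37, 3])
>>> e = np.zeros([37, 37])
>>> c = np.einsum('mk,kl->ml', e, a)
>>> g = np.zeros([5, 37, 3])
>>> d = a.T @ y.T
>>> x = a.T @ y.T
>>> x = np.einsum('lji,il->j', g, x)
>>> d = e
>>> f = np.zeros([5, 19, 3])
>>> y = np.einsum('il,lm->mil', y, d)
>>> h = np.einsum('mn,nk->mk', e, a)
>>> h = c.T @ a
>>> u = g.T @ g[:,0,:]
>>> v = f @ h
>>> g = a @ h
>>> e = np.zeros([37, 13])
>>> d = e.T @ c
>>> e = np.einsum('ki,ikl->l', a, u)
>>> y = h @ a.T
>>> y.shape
(3, 37)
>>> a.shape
(37, 3)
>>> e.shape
(3,)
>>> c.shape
(37, 3)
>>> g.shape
(37, 3)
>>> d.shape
(13, 3)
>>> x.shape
(37,)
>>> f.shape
(5, 19, 3)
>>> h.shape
(3, 3)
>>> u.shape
(3, 37, 3)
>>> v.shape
(5, 19, 3)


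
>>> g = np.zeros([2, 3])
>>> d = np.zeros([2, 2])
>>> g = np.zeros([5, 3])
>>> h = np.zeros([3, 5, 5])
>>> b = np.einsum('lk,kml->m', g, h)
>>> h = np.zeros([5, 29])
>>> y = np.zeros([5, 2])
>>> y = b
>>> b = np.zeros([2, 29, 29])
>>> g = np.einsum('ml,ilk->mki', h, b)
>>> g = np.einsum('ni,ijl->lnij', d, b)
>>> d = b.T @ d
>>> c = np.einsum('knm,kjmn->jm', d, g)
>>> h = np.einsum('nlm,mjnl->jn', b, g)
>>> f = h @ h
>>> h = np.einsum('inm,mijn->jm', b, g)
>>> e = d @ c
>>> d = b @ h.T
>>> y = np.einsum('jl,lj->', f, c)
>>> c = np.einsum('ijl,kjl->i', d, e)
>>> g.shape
(29, 2, 2, 29)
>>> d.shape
(2, 29, 2)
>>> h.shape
(2, 29)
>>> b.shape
(2, 29, 29)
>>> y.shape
()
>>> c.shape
(2,)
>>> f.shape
(2, 2)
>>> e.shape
(29, 29, 2)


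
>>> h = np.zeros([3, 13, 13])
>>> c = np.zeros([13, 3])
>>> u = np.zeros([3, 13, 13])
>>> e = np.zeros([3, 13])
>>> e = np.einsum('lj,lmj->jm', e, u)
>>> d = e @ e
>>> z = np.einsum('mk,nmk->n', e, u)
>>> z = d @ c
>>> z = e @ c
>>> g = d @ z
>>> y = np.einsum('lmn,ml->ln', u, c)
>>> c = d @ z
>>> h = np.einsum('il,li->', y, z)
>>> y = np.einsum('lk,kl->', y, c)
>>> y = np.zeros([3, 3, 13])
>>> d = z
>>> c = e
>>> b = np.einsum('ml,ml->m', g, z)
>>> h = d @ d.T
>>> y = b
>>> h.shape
(13, 13)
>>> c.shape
(13, 13)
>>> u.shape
(3, 13, 13)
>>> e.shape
(13, 13)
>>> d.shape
(13, 3)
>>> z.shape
(13, 3)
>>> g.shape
(13, 3)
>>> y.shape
(13,)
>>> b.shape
(13,)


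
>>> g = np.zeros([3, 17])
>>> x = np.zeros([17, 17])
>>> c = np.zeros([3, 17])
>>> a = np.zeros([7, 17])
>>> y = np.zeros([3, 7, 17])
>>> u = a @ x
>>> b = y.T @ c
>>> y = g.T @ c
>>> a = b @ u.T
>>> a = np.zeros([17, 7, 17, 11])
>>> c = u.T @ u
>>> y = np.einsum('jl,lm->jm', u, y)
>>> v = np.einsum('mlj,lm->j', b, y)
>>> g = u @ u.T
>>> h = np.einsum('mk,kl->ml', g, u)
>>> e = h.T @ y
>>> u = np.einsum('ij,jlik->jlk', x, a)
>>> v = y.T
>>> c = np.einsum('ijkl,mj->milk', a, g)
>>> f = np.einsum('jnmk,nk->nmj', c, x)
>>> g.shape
(7, 7)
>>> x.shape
(17, 17)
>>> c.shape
(7, 17, 11, 17)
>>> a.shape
(17, 7, 17, 11)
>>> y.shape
(7, 17)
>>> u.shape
(17, 7, 11)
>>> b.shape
(17, 7, 17)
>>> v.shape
(17, 7)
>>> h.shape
(7, 17)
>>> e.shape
(17, 17)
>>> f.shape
(17, 11, 7)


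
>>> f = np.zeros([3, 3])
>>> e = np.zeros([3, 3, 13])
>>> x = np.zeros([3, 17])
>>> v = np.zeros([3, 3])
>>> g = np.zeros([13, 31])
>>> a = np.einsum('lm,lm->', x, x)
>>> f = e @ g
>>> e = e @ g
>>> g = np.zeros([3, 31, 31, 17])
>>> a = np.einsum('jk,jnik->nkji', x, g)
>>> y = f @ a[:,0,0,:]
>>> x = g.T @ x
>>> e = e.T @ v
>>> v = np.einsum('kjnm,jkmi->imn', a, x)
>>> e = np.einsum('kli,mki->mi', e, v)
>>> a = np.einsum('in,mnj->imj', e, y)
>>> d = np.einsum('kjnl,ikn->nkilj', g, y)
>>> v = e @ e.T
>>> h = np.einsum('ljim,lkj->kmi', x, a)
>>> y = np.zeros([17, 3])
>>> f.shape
(3, 3, 31)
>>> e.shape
(17, 3)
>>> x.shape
(17, 31, 31, 17)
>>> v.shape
(17, 17)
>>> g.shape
(3, 31, 31, 17)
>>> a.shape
(17, 3, 31)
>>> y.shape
(17, 3)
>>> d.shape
(31, 3, 3, 17, 31)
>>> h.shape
(3, 17, 31)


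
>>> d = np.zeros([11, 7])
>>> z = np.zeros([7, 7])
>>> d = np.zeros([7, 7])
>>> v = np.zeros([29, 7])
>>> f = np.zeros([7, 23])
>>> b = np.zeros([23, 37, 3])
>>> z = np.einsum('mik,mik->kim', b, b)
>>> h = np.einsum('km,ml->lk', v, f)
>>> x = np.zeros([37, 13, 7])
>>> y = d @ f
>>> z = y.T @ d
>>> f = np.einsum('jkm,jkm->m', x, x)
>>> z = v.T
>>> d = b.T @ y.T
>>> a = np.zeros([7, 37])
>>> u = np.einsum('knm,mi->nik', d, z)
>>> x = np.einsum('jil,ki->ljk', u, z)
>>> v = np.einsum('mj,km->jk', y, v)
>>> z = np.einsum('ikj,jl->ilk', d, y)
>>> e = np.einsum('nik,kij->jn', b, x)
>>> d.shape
(3, 37, 7)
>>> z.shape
(3, 23, 37)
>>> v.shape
(23, 29)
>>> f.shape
(7,)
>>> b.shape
(23, 37, 3)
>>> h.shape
(23, 29)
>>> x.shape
(3, 37, 7)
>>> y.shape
(7, 23)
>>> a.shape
(7, 37)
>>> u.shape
(37, 29, 3)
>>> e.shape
(7, 23)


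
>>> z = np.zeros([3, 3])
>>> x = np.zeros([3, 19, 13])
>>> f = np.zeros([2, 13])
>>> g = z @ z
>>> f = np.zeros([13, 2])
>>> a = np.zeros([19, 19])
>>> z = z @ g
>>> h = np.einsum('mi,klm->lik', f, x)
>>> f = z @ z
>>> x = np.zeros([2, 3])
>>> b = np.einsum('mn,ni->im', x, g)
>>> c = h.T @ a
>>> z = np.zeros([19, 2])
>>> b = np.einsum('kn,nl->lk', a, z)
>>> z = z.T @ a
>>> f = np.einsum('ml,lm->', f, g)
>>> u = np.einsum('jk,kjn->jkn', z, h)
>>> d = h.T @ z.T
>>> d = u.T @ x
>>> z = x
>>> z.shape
(2, 3)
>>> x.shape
(2, 3)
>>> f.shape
()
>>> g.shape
(3, 3)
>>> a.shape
(19, 19)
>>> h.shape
(19, 2, 3)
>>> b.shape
(2, 19)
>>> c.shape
(3, 2, 19)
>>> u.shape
(2, 19, 3)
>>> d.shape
(3, 19, 3)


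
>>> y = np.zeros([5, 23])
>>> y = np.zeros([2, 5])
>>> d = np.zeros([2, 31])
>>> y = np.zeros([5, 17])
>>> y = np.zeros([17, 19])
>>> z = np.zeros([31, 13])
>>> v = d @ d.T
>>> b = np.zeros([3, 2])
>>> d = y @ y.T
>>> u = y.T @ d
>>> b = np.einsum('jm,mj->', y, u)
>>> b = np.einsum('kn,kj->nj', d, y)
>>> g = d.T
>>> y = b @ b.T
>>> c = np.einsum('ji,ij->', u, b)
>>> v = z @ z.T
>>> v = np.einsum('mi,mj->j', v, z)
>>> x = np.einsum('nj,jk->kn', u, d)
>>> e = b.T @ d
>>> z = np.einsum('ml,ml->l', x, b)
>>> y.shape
(17, 17)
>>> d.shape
(17, 17)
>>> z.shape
(19,)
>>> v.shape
(13,)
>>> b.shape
(17, 19)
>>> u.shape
(19, 17)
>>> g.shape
(17, 17)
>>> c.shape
()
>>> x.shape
(17, 19)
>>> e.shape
(19, 17)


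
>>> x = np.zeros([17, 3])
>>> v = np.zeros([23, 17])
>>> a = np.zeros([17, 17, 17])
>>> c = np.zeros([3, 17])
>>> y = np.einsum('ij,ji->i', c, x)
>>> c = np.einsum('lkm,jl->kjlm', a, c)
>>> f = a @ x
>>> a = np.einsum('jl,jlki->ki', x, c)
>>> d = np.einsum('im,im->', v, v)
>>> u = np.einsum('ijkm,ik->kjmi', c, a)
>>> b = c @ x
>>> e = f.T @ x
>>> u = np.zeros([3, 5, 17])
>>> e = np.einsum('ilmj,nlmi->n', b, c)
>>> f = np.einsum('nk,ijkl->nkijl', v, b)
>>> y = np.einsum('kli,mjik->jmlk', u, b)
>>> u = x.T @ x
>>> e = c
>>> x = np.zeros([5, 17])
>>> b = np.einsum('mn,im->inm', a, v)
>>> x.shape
(5, 17)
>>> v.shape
(23, 17)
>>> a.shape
(17, 17)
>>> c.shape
(17, 3, 17, 17)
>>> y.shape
(3, 17, 5, 3)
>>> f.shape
(23, 17, 17, 3, 3)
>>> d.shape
()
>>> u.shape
(3, 3)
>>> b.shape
(23, 17, 17)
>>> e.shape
(17, 3, 17, 17)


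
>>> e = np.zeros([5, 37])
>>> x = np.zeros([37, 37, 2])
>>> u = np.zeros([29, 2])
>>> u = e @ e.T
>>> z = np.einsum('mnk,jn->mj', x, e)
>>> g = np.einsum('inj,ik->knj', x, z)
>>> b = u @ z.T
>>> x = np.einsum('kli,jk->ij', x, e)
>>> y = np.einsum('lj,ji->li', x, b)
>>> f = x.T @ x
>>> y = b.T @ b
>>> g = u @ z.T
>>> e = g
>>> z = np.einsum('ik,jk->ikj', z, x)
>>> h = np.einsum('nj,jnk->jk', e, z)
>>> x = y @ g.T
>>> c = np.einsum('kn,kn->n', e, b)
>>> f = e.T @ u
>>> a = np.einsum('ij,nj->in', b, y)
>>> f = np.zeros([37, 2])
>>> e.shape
(5, 37)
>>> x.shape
(37, 5)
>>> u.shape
(5, 5)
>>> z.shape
(37, 5, 2)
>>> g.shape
(5, 37)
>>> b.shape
(5, 37)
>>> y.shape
(37, 37)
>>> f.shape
(37, 2)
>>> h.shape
(37, 2)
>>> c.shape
(37,)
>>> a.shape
(5, 37)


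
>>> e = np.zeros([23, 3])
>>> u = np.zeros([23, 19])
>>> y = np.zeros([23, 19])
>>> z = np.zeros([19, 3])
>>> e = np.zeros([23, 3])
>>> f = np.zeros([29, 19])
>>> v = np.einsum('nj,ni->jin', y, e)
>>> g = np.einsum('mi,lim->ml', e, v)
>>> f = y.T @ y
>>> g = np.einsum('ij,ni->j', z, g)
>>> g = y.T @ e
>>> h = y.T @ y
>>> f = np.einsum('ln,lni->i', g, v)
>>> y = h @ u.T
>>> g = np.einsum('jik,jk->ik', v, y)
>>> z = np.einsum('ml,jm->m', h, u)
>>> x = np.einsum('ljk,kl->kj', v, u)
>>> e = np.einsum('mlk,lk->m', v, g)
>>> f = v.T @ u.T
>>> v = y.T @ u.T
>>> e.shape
(19,)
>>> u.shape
(23, 19)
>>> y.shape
(19, 23)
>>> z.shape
(19,)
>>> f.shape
(23, 3, 23)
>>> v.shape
(23, 23)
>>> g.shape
(3, 23)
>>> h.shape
(19, 19)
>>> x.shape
(23, 3)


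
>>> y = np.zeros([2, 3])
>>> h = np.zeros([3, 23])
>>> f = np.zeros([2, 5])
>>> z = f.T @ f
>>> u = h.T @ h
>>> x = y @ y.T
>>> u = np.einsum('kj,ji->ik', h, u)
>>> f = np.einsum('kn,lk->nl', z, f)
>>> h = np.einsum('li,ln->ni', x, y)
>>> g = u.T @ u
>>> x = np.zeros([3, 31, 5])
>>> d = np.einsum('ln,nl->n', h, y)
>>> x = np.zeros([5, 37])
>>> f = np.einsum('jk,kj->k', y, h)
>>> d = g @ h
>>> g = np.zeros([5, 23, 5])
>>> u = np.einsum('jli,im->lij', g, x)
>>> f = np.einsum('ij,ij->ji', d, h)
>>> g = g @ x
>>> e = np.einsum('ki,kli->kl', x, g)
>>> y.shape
(2, 3)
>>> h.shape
(3, 2)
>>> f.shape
(2, 3)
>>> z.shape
(5, 5)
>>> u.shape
(23, 5, 5)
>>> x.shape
(5, 37)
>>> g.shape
(5, 23, 37)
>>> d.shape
(3, 2)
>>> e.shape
(5, 23)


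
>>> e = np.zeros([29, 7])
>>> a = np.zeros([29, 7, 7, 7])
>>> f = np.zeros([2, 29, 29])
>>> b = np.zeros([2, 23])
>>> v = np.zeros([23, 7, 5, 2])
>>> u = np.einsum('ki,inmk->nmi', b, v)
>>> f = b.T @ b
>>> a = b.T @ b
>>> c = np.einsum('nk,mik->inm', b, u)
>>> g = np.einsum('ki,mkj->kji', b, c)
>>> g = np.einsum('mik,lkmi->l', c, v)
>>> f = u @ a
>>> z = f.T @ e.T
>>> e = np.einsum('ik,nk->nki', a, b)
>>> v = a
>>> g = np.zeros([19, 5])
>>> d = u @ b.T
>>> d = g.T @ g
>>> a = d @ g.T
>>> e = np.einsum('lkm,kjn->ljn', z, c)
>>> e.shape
(23, 2, 7)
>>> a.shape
(5, 19)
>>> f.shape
(7, 5, 23)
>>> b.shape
(2, 23)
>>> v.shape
(23, 23)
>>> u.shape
(7, 5, 23)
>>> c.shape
(5, 2, 7)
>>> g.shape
(19, 5)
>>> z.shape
(23, 5, 29)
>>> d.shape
(5, 5)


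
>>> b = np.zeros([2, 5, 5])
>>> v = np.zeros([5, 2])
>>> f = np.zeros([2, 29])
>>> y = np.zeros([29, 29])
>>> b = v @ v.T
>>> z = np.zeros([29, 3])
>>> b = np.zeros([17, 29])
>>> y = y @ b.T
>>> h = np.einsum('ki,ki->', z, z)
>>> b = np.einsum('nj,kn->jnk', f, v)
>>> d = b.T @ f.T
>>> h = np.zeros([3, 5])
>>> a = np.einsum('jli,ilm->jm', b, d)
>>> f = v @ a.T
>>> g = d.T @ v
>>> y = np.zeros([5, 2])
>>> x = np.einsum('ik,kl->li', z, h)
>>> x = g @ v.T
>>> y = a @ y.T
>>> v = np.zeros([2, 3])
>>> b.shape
(29, 2, 5)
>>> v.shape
(2, 3)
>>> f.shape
(5, 29)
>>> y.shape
(29, 5)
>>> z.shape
(29, 3)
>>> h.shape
(3, 5)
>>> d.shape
(5, 2, 2)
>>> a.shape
(29, 2)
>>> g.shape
(2, 2, 2)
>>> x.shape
(2, 2, 5)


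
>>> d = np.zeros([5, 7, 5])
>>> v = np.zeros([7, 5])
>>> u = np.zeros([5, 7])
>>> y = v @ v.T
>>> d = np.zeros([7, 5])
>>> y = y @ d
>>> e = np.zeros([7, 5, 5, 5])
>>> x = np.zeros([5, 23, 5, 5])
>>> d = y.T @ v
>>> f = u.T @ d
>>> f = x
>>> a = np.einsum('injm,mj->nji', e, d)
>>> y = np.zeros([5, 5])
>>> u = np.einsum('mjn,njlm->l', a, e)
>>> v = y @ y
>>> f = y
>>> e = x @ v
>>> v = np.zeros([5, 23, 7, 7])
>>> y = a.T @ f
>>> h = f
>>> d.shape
(5, 5)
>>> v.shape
(5, 23, 7, 7)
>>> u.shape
(5,)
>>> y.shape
(7, 5, 5)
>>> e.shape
(5, 23, 5, 5)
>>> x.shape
(5, 23, 5, 5)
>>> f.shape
(5, 5)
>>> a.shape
(5, 5, 7)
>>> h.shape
(5, 5)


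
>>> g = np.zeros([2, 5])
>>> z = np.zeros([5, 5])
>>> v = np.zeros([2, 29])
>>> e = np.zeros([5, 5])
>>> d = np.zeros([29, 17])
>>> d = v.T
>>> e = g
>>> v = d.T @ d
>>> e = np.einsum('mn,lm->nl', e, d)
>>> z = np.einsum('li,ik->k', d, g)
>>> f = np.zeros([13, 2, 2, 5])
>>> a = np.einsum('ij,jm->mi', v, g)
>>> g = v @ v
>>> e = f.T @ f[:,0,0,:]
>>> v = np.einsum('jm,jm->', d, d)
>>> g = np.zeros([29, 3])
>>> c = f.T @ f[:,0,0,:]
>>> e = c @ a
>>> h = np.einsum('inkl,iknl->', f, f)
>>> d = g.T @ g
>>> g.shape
(29, 3)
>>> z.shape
(5,)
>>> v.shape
()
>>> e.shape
(5, 2, 2, 2)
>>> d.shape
(3, 3)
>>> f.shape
(13, 2, 2, 5)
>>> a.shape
(5, 2)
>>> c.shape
(5, 2, 2, 5)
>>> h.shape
()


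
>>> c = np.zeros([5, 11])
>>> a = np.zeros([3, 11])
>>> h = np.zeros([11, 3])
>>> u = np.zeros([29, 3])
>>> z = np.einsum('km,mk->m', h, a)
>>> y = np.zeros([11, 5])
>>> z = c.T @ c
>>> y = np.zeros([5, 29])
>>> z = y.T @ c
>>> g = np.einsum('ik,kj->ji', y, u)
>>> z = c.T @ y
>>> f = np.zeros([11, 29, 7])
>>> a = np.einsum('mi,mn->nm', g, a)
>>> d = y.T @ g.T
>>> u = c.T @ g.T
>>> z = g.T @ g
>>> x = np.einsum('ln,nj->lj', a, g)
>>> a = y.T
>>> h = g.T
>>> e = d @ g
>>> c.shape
(5, 11)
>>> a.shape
(29, 5)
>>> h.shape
(5, 3)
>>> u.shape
(11, 3)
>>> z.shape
(5, 5)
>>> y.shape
(5, 29)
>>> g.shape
(3, 5)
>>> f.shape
(11, 29, 7)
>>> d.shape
(29, 3)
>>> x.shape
(11, 5)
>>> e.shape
(29, 5)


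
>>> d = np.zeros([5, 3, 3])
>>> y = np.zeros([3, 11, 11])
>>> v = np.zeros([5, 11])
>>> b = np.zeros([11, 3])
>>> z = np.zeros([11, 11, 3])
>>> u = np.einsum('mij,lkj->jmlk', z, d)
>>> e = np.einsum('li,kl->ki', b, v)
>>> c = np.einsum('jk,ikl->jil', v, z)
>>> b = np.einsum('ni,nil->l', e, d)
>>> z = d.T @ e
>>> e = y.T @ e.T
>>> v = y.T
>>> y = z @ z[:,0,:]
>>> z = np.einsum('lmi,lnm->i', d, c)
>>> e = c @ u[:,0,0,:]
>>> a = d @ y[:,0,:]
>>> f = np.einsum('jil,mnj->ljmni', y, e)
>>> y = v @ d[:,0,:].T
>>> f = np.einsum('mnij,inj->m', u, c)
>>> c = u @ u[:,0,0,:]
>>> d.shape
(5, 3, 3)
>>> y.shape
(11, 11, 5)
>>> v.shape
(11, 11, 3)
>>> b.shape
(3,)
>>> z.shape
(3,)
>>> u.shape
(3, 11, 5, 3)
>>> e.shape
(5, 11, 3)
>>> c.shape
(3, 11, 5, 3)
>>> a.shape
(5, 3, 3)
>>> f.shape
(3,)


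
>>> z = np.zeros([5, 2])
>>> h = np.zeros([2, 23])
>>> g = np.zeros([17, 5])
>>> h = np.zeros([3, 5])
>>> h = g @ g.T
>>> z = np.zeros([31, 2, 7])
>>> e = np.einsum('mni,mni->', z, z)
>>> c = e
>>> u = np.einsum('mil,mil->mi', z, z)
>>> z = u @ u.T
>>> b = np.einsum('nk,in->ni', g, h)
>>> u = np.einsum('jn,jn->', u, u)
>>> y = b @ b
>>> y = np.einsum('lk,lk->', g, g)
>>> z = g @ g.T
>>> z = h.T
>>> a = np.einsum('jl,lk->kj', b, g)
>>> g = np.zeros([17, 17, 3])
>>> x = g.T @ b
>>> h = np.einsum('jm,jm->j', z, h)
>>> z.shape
(17, 17)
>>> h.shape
(17,)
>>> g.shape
(17, 17, 3)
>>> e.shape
()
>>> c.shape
()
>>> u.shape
()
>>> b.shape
(17, 17)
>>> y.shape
()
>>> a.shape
(5, 17)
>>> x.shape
(3, 17, 17)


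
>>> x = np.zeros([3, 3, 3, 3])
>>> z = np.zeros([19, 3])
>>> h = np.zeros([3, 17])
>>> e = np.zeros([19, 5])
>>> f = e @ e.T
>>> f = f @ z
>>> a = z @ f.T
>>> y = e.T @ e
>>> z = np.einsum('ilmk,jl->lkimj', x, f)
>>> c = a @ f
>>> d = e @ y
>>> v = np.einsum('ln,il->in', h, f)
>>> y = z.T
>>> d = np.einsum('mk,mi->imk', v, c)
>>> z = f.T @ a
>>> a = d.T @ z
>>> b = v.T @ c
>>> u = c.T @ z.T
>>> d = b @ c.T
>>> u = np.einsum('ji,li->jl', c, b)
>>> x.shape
(3, 3, 3, 3)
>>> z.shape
(3, 19)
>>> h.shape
(3, 17)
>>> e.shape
(19, 5)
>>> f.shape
(19, 3)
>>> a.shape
(17, 19, 19)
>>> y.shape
(19, 3, 3, 3, 3)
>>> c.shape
(19, 3)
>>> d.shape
(17, 19)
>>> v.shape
(19, 17)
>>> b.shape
(17, 3)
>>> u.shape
(19, 17)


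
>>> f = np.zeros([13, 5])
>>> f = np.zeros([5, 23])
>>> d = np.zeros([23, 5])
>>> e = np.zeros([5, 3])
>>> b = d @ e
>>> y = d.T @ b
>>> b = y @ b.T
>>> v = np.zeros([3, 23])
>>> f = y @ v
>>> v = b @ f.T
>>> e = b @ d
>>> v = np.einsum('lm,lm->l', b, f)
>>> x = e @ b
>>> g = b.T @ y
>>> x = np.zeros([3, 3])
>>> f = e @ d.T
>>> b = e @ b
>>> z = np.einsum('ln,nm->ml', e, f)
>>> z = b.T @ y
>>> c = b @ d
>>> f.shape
(5, 23)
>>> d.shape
(23, 5)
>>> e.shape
(5, 5)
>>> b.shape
(5, 23)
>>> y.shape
(5, 3)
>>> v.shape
(5,)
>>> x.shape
(3, 3)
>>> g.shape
(23, 3)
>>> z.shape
(23, 3)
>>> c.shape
(5, 5)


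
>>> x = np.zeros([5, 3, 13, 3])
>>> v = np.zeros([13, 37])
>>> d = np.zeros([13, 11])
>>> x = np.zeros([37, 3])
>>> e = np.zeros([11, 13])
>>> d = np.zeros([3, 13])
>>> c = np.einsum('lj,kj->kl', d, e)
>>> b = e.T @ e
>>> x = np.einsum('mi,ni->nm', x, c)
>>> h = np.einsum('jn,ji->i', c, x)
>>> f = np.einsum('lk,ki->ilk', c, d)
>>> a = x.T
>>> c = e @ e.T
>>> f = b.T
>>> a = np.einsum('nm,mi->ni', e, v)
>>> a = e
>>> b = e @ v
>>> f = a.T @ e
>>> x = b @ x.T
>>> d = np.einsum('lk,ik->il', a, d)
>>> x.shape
(11, 11)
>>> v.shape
(13, 37)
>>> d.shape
(3, 11)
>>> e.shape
(11, 13)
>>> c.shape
(11, 11)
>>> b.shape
(11, 37)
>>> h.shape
(37,)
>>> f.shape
(13, 13)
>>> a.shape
(11, 13)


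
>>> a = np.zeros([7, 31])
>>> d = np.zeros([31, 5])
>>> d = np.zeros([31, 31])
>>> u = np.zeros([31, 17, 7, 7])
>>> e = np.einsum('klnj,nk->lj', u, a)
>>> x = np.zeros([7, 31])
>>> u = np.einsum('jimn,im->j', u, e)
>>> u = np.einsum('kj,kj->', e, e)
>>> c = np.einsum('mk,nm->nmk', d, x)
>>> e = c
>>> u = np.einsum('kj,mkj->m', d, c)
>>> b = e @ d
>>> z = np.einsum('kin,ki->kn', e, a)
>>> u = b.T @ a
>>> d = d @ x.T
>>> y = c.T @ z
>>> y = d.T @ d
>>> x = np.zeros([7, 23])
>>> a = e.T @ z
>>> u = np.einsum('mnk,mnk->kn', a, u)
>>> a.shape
(31, 31, 31)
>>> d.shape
(31, 7)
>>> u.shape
(31, 31)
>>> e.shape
(7, 31, 31)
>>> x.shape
(7, 23)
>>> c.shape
(7, 31, 31)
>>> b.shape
(7, 31, 31)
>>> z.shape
(7, 31)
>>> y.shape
(7, 7)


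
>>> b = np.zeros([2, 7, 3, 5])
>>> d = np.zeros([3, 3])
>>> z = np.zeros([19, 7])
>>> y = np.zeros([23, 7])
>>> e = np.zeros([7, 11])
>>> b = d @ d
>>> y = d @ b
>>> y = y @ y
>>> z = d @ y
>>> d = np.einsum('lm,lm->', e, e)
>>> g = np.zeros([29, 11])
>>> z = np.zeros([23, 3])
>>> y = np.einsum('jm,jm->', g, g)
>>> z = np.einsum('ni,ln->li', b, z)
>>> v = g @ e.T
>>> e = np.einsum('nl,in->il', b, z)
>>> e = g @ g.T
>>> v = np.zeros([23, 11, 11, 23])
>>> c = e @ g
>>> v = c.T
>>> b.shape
(3, 3)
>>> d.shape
()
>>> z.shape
(23, 3)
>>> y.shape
()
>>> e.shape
(29, 29)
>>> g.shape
(29, 11)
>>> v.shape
(11, 29)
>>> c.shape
(29, 11)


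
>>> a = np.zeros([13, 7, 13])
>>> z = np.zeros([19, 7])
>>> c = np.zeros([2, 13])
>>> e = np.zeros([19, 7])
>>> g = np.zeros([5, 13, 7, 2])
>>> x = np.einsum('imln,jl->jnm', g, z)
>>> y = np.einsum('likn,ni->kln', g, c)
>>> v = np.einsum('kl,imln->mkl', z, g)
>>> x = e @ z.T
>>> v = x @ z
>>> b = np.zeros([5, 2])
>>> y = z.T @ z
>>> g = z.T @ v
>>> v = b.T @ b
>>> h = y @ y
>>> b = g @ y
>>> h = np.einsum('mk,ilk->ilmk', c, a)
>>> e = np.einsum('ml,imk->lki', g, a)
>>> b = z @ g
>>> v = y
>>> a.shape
(13, 7, 13)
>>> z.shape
(19, 7)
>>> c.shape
(2, 13)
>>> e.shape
(7, 13, 13)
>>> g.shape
(7, 7)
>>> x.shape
(19, 19)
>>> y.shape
(7, 7)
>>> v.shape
(7, 7)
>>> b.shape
(19, 7)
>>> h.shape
(13, 7, 2, 13)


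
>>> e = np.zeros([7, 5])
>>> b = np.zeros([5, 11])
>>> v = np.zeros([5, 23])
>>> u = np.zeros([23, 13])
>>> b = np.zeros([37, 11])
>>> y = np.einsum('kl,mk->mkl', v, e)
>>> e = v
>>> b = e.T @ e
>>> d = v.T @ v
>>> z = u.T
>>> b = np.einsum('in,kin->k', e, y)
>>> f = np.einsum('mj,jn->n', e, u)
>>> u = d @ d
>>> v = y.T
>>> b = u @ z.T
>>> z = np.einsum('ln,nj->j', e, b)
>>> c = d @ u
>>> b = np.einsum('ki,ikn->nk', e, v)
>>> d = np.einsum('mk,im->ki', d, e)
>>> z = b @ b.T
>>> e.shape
(5, 23)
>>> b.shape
(7, 5)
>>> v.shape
(23, 5, 7)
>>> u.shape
(23, 23)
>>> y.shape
(7, 5, 23)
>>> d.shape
(23, 5)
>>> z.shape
(7, 7)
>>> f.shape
(13,)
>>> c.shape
(23, 23)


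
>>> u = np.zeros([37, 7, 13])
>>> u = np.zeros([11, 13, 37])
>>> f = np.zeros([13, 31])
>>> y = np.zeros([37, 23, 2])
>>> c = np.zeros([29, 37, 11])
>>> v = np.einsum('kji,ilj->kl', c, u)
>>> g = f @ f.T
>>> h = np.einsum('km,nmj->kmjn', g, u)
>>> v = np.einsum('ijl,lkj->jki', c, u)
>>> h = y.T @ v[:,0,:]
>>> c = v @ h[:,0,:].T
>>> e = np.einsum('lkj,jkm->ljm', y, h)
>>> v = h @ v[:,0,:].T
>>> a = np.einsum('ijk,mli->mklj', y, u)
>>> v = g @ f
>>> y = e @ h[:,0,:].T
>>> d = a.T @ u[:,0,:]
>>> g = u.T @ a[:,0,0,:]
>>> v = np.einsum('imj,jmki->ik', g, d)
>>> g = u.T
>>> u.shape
(11, 13, 37)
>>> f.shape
(13, 31)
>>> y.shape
(37, 2, 2)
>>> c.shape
(37, 13, 2)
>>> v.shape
(37, 2)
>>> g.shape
(37, 13, 11)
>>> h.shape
(2, 23, 29)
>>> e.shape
(37, 2, 29)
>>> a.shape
(11, 2, 13, 23)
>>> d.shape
(23, 13, 2, 37)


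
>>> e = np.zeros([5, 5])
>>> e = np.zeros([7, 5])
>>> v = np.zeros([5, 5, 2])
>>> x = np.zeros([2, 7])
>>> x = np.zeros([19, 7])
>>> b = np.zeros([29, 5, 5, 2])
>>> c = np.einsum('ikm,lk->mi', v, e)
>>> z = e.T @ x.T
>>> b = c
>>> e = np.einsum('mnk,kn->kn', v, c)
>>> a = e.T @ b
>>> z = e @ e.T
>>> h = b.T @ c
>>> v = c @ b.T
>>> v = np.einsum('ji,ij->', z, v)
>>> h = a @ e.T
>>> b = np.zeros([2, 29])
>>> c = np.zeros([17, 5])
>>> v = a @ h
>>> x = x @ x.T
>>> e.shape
(2, 5)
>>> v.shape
(5, 2)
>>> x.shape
(19, 19)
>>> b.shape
(2, 29)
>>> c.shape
(17, 5)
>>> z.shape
(2, 2)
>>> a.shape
(5, 5)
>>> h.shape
(5, 2)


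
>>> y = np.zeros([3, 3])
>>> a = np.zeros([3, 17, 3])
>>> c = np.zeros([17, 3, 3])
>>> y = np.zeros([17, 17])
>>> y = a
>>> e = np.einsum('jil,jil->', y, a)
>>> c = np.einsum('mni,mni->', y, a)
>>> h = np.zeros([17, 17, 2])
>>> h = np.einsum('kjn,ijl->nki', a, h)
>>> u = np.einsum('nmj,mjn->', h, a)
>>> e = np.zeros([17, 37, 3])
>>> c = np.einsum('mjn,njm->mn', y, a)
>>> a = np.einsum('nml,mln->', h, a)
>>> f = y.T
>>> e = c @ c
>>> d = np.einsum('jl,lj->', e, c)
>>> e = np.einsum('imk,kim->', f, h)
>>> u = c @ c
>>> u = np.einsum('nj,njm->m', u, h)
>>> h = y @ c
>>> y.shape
(3, 17, 3)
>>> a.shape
()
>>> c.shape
(3, 3)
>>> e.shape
()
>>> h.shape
(3, 17, 3)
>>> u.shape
(17,)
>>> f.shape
(3, 17, 3)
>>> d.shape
()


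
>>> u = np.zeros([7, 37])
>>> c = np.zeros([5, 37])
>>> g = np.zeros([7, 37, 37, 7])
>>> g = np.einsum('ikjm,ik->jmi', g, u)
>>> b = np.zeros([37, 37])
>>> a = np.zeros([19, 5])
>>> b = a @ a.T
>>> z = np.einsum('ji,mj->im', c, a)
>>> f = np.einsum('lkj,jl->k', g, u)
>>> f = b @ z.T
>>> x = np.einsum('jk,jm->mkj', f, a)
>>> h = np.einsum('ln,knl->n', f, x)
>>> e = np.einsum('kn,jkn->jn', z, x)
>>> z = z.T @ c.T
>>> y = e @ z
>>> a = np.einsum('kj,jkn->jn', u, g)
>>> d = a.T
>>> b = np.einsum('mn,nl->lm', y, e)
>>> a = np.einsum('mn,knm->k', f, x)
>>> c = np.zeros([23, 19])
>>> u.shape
(7, 37)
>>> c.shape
(23, 19)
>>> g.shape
(37, 7, 7)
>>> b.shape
(19, 5)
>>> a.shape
(5,)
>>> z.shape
(19, 5)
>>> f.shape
(19, 37)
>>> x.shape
(5, 37, 19)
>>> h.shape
(37,)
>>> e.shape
(5, 19)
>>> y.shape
(5, 5)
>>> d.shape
(7, 37)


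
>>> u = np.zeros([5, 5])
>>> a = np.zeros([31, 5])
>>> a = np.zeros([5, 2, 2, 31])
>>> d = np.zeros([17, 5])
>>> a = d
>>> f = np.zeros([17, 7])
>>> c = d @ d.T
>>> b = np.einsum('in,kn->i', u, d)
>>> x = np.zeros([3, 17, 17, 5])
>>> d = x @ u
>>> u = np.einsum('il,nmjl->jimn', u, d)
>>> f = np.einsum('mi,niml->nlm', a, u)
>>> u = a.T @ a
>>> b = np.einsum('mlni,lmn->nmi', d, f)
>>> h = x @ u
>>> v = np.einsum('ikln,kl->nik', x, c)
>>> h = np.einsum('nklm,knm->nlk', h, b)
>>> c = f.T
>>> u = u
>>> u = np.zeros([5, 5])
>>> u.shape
(5, 5)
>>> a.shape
(17, 5)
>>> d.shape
(3, 17, 17, 5)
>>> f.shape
(17, 3, 17)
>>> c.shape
(17, 3, 17)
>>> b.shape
(17, 3, 5)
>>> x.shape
(3, 17, 17, 5)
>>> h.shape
(3, 17, 17)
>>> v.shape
(5, 3, 17)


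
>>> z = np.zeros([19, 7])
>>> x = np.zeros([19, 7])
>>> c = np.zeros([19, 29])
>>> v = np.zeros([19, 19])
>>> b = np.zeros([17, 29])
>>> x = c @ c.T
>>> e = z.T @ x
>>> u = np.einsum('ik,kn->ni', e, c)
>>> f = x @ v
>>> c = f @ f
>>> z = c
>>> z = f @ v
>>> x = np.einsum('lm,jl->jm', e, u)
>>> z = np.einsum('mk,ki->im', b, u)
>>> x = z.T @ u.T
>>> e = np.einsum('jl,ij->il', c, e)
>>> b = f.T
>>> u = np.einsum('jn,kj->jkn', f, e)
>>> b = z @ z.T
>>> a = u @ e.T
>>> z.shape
(7, 17)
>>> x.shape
(17, 29)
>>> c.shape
(19, 19)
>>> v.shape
(19, 19)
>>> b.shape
(7, 7)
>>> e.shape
(7, 19)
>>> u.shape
(19, 7, 19)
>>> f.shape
(19, 19)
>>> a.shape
(19, 7, 7)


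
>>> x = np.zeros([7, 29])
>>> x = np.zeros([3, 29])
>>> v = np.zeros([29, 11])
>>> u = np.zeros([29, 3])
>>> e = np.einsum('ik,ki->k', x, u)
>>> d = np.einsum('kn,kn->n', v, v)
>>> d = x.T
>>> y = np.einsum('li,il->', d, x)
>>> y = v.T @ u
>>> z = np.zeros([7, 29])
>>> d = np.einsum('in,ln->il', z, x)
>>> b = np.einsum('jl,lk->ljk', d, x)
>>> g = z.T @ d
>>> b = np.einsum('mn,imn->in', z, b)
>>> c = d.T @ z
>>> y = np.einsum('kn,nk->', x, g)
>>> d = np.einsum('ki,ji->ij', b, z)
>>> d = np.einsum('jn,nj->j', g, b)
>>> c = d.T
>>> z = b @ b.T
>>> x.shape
(3, 29)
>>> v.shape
(29, 11)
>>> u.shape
(29, 3)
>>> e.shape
(29,)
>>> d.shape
(29,)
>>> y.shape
()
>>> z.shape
(3, 3)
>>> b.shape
(3, 29)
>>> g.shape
(29, 3)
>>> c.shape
(29,)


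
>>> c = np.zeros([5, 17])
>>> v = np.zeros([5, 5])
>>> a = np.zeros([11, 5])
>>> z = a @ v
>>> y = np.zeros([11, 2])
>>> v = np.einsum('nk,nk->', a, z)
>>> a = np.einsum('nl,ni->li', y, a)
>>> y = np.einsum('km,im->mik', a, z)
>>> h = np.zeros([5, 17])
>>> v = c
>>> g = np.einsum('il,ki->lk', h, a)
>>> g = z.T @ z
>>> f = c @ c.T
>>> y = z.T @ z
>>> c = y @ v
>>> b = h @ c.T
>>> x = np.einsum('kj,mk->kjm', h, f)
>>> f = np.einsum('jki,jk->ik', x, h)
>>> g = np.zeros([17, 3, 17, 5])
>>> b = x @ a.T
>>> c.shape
(5, 17)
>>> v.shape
(5, 17)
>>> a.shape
(2, 5)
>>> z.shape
(11, 5)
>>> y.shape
(5, 5)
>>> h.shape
(5, 17)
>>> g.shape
(17, 3, 17, 5)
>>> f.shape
(5, 17)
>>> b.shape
(5, 17, 2)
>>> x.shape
(5, 17, 5)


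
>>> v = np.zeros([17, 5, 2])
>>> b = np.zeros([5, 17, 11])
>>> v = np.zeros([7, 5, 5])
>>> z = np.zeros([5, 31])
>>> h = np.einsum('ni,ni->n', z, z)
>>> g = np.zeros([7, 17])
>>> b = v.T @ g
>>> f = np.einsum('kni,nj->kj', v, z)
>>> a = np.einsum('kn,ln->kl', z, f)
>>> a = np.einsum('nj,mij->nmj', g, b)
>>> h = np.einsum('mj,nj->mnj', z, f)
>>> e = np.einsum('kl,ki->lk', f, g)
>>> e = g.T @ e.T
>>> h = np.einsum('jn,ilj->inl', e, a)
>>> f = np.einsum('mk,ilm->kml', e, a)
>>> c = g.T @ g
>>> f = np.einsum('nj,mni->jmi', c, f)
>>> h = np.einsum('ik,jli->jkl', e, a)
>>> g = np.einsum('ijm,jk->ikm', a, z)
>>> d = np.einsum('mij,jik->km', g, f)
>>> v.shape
(7, 5, 5)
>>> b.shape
(5, 5, 17)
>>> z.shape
(5, 31)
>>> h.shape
(7, 31, 5)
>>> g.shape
(7, 31, 17)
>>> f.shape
(17, 31, 5)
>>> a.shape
(7, 5, 17)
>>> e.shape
(17, 31)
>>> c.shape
(17, 17)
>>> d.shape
(5, 7)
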